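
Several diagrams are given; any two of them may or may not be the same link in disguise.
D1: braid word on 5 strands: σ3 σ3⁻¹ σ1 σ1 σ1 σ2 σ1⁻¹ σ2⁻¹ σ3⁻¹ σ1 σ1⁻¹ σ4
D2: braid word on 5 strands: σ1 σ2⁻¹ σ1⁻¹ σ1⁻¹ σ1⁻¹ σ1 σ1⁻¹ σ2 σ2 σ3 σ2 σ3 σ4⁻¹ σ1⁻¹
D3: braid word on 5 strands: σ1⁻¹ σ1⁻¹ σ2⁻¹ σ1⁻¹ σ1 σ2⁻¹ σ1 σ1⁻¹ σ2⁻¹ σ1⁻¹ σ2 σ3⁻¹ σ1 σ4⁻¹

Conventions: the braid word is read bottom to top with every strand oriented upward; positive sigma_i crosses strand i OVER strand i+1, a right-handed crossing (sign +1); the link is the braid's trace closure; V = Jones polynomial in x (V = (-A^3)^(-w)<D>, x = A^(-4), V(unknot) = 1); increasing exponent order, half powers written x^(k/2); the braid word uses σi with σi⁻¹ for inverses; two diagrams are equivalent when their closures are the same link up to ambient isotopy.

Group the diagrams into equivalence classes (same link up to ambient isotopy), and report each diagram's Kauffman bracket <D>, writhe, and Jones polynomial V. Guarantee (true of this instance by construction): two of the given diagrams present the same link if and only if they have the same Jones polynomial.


classes: {D1} | {D2} | {D3}
V(D1) = x + x^3 - x^4  [12 crossings, <D> = -A^-10 + A^-6 + A^2, w = +2]
V(D2) = -x^-3 + x^-2 - x^-1 + 3 - x + x^2 - x^3  [14 crossings, <D> = -A^-12 + A^-8 - A^-4 + 3 - A^4 + A^8 - A^12, w = 0]
V(D3) = -x^-6 + x^-5 - x^-4 + 2x^-3 - x^-2 + x^-1  (w -6, c 14, <D> = A^-14 - A^-10 + 2A^-6 - A^-2 + A^2 - A^6)
insight: 3 values of V(x) split the 3 diagrams


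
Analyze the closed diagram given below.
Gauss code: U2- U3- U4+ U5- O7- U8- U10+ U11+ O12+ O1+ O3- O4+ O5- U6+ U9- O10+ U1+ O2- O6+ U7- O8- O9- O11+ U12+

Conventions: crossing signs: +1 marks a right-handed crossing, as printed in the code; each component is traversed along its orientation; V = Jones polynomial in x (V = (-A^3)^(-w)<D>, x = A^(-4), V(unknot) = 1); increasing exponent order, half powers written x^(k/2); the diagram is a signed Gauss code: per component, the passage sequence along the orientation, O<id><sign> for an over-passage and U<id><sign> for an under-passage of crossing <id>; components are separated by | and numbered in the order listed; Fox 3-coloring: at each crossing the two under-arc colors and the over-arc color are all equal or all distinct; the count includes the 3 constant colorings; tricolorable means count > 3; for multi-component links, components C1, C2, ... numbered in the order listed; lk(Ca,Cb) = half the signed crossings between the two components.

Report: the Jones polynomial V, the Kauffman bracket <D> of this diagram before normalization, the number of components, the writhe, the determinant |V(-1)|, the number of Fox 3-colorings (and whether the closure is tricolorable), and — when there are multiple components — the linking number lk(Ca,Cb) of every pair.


Jones polynomial: V(x) = -x^-3 + 2x^-2 - 2x^-1 + 3 - 2x + 2x^2 - x^3
<D> = -A^-12 + 2A^-8 - 2A^-4 + 3 - 2A^4 + 2A^8 - A^12; writhe 0
components 1, writhe 0 (12 crossings)
3-colorings: 3 of 3^12, det 13 — not tricolorable
note: V is palindromic (span 6, det 13): x -> 1/x fixes it; necessary, not sufficient, for amphichirality


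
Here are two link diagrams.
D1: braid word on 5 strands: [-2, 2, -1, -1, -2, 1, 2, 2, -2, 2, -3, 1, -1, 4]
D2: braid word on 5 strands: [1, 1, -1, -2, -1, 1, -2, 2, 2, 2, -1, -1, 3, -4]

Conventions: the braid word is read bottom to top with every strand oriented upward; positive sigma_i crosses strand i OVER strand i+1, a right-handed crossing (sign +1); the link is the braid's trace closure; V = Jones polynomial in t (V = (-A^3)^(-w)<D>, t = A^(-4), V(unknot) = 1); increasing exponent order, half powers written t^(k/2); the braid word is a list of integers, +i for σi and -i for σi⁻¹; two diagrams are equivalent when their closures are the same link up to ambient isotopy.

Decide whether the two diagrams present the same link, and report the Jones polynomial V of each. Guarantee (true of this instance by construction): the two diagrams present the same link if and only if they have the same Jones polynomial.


same link: no
V(D1) = t^-2 - t^-1 + 1 - t + t^2  [14 crossings, <D> = A^-8 - A^-4 + 1 - A^4 + A^8, w = 0]
D2 (bracket 1; 14 crossings at w = 0): V = 1
note: 2 values of V(t) split the 2 diagrams


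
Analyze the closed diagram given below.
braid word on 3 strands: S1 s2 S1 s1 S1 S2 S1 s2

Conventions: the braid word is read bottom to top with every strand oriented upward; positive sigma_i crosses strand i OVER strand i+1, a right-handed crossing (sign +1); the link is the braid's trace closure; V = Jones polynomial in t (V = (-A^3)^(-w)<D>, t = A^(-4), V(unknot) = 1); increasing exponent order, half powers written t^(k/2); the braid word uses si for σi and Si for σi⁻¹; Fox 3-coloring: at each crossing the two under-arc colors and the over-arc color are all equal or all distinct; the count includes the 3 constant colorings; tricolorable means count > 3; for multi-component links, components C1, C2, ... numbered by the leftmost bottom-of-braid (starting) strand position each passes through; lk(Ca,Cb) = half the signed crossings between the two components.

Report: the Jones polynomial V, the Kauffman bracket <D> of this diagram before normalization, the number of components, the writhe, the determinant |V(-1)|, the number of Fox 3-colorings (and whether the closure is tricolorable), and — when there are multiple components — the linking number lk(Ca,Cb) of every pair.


V(t) = t^-3 + t^-2 + t^-1 + 1
bracket: A^-6 + A^-2 + A^2 + A^6, w = -2
3 components, writhe -2, over 8 crossings
lk(C1,C2) = -1
linking number lk(C1,C3) = 0
lk(C2,C3): 0
det 0, colorings 9 of 3^8 — tricolorable
observation: the 3 component pairs carry total linking -1


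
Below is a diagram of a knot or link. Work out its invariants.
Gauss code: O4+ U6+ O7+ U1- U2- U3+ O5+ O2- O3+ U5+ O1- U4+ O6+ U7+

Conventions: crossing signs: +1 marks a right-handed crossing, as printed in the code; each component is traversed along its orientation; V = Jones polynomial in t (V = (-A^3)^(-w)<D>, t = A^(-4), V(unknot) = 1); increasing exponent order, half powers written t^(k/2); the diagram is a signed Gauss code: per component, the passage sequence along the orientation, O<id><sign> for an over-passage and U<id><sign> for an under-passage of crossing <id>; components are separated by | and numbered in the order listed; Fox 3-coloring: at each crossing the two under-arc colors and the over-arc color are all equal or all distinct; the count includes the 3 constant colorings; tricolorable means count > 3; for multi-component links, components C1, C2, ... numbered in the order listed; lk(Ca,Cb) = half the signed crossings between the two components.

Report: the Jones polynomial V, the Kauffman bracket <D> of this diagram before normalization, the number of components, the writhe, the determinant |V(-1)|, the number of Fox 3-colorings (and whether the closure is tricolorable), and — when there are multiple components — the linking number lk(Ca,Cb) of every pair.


V = t + t^3 - t^4
<D> = A^-7 - A^-3 - A^5 (w = +3)
1 component over 7 crossings, w = +3
9 Fox colorings among 3^7, |V(-1)| = 3: tricolorable
why: the span of V is 3, forcing >= 3 crossings in any diagram


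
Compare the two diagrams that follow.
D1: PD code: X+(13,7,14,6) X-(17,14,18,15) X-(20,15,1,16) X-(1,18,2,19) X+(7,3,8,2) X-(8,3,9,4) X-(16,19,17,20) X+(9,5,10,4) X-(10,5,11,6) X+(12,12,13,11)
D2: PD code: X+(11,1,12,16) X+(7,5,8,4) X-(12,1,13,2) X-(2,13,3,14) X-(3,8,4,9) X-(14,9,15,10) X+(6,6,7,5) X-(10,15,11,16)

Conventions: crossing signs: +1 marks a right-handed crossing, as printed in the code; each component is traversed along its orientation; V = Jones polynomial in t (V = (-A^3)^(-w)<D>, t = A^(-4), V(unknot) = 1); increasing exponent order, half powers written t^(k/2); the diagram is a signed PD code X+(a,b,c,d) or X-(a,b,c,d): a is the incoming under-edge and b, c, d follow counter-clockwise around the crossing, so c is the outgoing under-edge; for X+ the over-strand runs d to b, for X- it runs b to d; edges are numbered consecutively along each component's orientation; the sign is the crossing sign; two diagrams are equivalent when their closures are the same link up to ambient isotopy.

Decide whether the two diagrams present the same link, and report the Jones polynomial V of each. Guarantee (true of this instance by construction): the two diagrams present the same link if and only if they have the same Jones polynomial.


same link: yes
V(D1) = -t^-4 + t^-3 + t^-1  [10 crossings, <D> = A^-2 + A^6 - A^10, w = -2]
V(D2) = -t^-4 + t^-3 + t^-1  (w -2, c 8, <D> = A^-2 + A^6 - A^10)
note: all 2 diagrams share one V(t), hence one class


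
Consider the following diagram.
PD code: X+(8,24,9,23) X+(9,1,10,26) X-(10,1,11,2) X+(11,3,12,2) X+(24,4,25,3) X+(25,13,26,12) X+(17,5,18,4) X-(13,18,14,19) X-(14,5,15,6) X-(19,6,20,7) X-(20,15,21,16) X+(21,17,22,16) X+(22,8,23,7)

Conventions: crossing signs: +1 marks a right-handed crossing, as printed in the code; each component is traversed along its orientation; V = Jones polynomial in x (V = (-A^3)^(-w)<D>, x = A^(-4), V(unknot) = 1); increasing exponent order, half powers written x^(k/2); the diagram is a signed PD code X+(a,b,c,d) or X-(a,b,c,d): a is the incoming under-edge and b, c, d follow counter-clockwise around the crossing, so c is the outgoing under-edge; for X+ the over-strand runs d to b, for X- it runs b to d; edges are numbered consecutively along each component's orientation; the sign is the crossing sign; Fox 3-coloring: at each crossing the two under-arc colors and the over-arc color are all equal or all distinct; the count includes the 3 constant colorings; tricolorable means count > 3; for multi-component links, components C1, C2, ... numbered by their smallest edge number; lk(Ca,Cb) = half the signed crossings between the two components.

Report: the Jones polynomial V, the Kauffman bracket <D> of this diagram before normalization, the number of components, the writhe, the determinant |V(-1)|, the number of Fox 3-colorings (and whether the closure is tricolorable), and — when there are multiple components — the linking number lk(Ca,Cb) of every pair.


Jones polynomial: V(x) = x + x^3 - x^4
<D> = A^-7 - A^-3 - A^5; writhe +3
components 1, writhe +3 (13 crossings)
3-colorings: 9 of 3^13, det 3 — tricolorable
note: |V(-1)| = 3: so tricolorable, since 3 divides 3


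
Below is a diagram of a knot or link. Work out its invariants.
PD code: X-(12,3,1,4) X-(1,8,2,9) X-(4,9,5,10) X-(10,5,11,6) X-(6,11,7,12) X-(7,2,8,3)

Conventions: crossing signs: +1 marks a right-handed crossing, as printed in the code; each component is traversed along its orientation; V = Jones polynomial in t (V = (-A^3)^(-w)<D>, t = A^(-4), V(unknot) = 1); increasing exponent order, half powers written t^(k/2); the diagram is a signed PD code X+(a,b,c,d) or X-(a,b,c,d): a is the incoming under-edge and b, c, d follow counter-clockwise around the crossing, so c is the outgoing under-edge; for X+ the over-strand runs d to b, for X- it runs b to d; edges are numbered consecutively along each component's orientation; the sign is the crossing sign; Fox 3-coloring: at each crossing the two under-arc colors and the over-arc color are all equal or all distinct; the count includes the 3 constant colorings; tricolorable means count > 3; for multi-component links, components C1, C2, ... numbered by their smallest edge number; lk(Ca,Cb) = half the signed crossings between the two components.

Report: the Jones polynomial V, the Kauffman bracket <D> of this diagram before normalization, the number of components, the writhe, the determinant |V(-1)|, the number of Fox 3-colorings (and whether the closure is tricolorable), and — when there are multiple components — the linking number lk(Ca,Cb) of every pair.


V(t) = -t^-7 + t^-6 - t^-5 + t^-4 + t^-2
bracket: A^-10 + A^-2 - A^2 + A^6 - A^10, w = -6
1 component, writhe -6, over 6 crossings
det 5, colorings 3 of 3^6 — not tricolorable
observation: |V(-1)| = 5: so not tricolorable, since 3 does not divide 5


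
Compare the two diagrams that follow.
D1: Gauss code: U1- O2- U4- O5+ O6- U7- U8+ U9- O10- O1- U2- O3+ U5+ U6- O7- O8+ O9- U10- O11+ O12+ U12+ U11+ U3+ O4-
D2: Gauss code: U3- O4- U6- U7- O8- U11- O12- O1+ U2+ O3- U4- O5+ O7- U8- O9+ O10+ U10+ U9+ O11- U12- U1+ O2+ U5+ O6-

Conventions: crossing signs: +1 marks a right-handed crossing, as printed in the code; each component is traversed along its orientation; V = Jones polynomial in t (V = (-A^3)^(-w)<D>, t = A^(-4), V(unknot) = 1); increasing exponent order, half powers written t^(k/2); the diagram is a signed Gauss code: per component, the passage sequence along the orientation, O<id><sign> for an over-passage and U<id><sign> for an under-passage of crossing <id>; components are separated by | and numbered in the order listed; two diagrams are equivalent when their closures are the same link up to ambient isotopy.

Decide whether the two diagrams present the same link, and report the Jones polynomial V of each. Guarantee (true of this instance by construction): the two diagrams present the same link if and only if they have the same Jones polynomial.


equivalent: yes
V(D1) = -t^-6 + t^-5 - t^-4 + 2t^-3 - t^-2 + t^-1  (w -2, c 12, <D> = A^-2 - A^2 + 2A^6 - A^10 + A^14 - A^18)
D2 (bracket A^-2 - A^2 + 2A^6 - A^10 + A^14 - A^18; 12 crossings at w = -2): V = -t^-6 + t^-5 - t^-4 + 2t^-3 - t^-2 + t^-1
why: one V(t) for all 2 diagrams — one class (guaranteed)


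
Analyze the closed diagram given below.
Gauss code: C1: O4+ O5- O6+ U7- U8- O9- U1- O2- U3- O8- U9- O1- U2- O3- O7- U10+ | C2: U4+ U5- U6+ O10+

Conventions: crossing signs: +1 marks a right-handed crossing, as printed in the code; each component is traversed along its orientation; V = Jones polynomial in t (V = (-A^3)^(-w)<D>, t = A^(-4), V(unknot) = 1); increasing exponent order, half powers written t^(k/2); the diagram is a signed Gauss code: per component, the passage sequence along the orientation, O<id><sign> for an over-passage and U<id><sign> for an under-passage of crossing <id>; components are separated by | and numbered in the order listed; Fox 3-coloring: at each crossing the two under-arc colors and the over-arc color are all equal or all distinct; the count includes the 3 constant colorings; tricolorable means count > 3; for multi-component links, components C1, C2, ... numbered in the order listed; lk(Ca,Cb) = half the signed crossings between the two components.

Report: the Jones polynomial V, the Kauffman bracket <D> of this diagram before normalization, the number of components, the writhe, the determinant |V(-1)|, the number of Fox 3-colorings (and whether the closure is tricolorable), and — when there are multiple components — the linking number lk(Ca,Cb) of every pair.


V = t^(-13/2) - t^(-11/2) + 2t^(-9/2) - 2t^(-7/2) + t^(-5/2) - 2t^(-3/2) - t^(1/2)
<D> = -A^-14 - 2A^-6 + A^-2 - 2A^2 + 2A^6 - A^10 + A^14 (w = -4)
2 components over 10 crossings, w = -4
lk(C1,C2): +1
3 Fox colorings among 3^10, |V(-1)| = 10: not tricolorable
why: span 7 respects span(V) <= c + mu - 1 = 11 for this 2-component diagram


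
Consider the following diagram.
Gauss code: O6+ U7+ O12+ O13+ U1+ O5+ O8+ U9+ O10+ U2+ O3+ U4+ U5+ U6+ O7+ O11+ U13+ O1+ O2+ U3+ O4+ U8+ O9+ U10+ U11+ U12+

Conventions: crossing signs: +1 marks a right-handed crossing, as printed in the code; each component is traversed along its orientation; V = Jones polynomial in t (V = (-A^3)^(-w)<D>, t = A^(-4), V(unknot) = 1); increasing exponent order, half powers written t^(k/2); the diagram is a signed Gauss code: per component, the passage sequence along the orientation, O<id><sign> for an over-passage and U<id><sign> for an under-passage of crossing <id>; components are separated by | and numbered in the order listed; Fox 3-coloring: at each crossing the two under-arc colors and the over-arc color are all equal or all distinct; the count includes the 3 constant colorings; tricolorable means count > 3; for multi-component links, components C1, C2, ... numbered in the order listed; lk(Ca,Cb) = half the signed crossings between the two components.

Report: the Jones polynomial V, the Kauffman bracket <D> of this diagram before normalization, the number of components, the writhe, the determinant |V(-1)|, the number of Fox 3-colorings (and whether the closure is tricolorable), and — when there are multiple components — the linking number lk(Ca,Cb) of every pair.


V = t^5 + t^7 - t^9 + t^10 - 2t^11 + 3t^12 - 2t^13 + t^14 - t^15
<D> = A^-21 - A^-17 + 2A^-13 - 3A^-9 + 2A^-5 - A^-1 + A^3 - A^11 - A^19 (w = +13)
1 component over 13 crossings, w = +13
27 Fox colorings among 3^13, |V(-1)| = 9: tricolorable
why: V spans 10 powers of t: at least 10 crossings in any diagram


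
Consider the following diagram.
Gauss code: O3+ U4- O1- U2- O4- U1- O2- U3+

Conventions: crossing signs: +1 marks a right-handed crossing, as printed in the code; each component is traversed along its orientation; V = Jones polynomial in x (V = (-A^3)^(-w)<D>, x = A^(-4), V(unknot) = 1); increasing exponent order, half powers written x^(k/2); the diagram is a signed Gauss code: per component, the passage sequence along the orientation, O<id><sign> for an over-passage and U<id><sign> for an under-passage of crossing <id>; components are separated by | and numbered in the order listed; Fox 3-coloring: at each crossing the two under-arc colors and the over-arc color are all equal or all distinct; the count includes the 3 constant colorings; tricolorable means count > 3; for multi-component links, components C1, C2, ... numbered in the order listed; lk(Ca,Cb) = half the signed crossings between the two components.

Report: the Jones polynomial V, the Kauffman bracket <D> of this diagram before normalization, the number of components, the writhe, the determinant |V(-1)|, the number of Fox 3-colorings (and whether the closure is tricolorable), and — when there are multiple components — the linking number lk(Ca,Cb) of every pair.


V(x) = -x^-4 + x^-3 + x^-1
bracket: A^-2 + A^6 - A^10, w = -2
1 component, writhe -2, over 4 crossings
det 3, colorings 9 of 3^4 — tricolorable
observation: the span of V is 3, forcing >= 3 crossings in any diagram


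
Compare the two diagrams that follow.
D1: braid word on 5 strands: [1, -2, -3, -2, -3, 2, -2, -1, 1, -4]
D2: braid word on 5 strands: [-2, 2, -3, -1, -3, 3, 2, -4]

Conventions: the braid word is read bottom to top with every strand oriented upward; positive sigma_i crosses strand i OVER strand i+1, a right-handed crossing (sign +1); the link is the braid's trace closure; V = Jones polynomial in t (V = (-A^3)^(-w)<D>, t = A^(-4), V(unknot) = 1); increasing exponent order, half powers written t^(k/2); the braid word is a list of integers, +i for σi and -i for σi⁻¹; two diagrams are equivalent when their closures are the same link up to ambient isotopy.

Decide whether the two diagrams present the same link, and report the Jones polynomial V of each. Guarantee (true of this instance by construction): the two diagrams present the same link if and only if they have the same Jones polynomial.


same link: no
V(D1) = -t^-4 + t^-3 + t^-1  [10 crossings, <D> = A^-8 + 1 - A^4, w = -4]
V(D2) = 1  [8 crossings, <D> = A^-6, w = -2]
insight: 2 values of V(t) split the 2 diagrams


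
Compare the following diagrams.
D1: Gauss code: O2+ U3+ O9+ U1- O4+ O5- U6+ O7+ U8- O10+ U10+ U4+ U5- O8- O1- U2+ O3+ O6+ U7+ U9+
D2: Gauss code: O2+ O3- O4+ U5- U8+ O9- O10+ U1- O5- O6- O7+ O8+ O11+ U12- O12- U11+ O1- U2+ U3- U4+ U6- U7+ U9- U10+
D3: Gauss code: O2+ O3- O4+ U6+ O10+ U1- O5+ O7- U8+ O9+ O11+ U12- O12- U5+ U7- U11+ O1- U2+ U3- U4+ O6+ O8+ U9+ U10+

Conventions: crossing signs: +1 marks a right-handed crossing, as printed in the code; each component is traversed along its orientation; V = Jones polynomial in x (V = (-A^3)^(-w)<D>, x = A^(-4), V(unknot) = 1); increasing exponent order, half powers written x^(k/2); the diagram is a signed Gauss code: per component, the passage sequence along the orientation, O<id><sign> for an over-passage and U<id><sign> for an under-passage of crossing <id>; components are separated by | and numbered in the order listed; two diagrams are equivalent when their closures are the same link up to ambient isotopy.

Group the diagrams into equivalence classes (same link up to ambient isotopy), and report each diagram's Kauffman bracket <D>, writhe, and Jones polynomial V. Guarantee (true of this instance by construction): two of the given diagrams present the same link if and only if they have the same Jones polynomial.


equivalence classes: {D1, D3} | {D2}
D1 (bracket -A^-12 + A^-8 - A^-4 + 2 - A^4 + A^8; 10 crossings at w = +4): V = x - x^2 + 2x^3 - x^4 + x^5 - x^6
D2 (bracket 1; 12 crossings at w = 0): V = 1
V(D3) = x - x^2 + 2x^3 - x^4 + x^5 - x^6  [12 crossings, <D> = -A^-12 + A^-8 - A^-4 + 2 - A^4 + A^8, w = +4]
key observation: 2 classes among 3 diagrams; unequal V(x) rules out equality


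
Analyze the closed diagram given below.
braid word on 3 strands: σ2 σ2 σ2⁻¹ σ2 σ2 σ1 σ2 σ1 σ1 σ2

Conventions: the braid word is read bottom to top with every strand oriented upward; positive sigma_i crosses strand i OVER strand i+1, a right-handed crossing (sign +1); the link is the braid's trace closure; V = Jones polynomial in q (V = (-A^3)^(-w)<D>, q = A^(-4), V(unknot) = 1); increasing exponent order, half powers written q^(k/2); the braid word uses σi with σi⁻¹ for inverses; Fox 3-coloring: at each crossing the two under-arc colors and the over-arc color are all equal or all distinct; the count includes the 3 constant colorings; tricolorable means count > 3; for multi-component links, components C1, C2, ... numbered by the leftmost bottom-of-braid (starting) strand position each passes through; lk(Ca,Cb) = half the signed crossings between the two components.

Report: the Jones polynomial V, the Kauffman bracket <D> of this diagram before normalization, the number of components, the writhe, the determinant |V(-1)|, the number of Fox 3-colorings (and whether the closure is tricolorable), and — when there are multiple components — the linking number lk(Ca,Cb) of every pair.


V = q^3 + q^5 - q^6 + q^7 - q^8 + q^9 - q^10
<D> = -A^-16 + A^-12 - A^-8 + A^-4 - 1 + A^4 + A^12 (w = +8)
1 component over 10 crossings, w = +8
3 Fox colorings among 3^10, |V(-1)| = 7: not tricolorable
why: V spans 7 powers of q: at least 7 crossings in any diagram


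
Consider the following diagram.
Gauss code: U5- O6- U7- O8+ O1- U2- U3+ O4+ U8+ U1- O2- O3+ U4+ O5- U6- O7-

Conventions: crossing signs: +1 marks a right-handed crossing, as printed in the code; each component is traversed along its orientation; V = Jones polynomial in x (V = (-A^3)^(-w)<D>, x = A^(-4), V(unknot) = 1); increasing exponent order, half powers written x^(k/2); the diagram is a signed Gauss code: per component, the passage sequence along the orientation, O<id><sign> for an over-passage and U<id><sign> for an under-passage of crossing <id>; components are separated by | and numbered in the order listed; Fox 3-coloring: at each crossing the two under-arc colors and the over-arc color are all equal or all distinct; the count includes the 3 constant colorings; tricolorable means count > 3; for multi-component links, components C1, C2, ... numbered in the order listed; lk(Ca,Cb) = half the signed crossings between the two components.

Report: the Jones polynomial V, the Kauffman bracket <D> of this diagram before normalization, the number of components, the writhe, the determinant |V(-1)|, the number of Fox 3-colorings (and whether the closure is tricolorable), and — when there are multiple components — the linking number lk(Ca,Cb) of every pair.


Jones polynomial: V(x) = -x^-4 + x^-3 + x^-1
<D> = A^-2 + A^6 - A^10; writhe -2
components 1, writhe -2 (8 crossings)
3-colorings: 9 of 3^8, det 3 — tricolorable
note: the span of V is 3, forcing >= 3 crossings in any diagram


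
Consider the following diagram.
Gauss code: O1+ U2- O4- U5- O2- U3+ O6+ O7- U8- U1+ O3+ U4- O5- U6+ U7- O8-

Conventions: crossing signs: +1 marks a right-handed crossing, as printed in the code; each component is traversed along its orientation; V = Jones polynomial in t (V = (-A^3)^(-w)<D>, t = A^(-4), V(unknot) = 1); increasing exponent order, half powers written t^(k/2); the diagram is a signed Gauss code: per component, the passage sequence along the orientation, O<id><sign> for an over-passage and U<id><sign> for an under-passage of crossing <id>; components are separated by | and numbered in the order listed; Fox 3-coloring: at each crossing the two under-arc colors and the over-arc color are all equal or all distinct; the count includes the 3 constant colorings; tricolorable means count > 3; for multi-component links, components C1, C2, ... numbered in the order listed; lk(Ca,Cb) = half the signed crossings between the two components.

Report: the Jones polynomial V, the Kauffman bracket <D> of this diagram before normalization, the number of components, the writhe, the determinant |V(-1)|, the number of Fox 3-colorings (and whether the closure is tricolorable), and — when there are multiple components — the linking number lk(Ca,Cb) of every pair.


V(t) = -t^-4 + t^-3 + t^-1
bracket: A^-2 + A^6 - A^10, w = -2
1 component, writhe -2, over 8 crossings
det 3, colorings 9 of 3^8 — tricolorable
observation: the span of V is 3, forcing >= 3 crossings in any diagram


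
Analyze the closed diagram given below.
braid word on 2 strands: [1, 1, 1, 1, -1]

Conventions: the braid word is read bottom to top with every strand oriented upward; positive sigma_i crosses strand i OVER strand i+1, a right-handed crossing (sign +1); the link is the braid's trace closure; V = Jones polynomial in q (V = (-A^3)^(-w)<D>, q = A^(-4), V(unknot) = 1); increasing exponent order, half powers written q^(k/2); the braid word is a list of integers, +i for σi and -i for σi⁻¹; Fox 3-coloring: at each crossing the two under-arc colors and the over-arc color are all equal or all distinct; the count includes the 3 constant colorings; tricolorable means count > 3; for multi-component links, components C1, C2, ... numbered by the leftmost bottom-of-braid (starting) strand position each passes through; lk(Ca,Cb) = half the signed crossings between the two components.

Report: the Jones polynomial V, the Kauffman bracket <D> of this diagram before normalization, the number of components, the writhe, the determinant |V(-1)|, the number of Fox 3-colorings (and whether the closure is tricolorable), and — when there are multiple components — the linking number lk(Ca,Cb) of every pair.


V(q) = q + q^3 - q^4
bracket: A^-7 - A^-3 - A^5, w = +3
1 component, writhe +3, over 5 crossings
det 3, colorings 9 of 3^5 — tricolorable
observation: the word shrinks to σ1 σ1 σ1 after cancelling


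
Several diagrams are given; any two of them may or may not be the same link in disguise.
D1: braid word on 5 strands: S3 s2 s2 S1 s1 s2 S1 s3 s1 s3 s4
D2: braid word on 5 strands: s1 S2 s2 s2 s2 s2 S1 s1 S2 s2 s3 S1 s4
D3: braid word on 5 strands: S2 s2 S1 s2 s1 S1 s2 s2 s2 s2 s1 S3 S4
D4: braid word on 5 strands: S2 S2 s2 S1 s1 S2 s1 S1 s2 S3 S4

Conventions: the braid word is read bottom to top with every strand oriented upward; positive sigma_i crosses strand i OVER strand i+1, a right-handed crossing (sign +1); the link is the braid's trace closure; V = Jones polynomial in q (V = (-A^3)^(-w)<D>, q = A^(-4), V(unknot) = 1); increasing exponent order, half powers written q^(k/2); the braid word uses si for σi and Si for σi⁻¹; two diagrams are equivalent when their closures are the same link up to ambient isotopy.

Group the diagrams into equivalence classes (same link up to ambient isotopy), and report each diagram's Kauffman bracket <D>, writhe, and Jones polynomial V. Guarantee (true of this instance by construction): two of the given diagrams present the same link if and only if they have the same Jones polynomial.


classes: {D1, D2} | {D3} | {D4}
V(D1) = -q^(1/2) - q^(3/2) - q^(5/2) + q^(9/2)  [11 crossings, <D> = -A^-3 + A^5 + A^9 + A^13, w = +5]
V(D2) = -q^(1/2) - q^(3/2) - q^(5/2) + q^(9/2)  [13 crossings, <D> = -A^-3 + A^5 + A^9 + A^13, w = +5]
V(D3) = -q^(3/2) - q^(5/2) - q^(7/2) + q^(15/2)  [13 crossings, <D> = -A^-21 + A^-5 + A^-1 + A^3, w = +3]
V(D4) = -q^(-1/2) - q^(1/2)  [11 crossings, <D> = A^-11 + A^-7, w = -3]
note: 3 values of V(q) split the 4 diagrams


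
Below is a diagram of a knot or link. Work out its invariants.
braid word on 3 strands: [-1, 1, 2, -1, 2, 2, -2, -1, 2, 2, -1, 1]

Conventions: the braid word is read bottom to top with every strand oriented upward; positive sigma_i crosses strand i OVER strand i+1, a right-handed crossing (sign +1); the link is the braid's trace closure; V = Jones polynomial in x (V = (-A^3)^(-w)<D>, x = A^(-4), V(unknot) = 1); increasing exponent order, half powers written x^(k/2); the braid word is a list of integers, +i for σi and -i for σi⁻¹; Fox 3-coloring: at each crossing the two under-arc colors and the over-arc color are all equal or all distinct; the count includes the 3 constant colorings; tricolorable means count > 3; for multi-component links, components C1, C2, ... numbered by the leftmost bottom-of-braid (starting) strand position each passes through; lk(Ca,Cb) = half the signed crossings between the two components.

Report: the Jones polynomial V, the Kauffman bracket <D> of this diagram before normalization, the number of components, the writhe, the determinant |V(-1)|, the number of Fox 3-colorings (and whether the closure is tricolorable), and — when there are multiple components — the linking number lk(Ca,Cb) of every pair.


V = x^-1 - 1 + 2x - 2x^2 + 2x^3 - 2x^4 + x^5
<D> = A^-14 - 2A^-10 + 2A^-6 - 2A^-2 + 2A^2 - A^6 + A^10 (w = +2)
1 component over 12 crossings, w = +2
3 Fox colorings among 3^12, |V(-1)| = 11: not tricolorable
why: w = +2 shifts under R1 moves; the (-A^3)^(-2) factor cancels that in V


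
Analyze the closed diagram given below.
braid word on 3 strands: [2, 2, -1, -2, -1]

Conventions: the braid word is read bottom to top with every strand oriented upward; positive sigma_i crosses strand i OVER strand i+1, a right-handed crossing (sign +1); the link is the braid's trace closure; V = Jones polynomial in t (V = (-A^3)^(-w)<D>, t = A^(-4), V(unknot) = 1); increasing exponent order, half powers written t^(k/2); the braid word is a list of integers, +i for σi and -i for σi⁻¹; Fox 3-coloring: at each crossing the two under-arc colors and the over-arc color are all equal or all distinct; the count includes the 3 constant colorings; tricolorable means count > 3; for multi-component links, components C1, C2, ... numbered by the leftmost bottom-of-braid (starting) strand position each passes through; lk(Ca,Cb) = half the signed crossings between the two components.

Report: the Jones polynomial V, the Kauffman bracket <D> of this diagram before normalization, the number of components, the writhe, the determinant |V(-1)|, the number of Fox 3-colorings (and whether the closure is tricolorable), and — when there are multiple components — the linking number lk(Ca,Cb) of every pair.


Jones polynomial: V(t) = -t^(-1/2) - t^(1/2)
<D> = A^-5 + A^-1; writhe -1
components 2, writhe -1 (5 crossings)
linking number lk(C1,C2) = 0
3-colorings: 9 of 3^5, det 0 — tricolorable
note: det 0 = |V(-1)|; divisible by 3, so tricolorable


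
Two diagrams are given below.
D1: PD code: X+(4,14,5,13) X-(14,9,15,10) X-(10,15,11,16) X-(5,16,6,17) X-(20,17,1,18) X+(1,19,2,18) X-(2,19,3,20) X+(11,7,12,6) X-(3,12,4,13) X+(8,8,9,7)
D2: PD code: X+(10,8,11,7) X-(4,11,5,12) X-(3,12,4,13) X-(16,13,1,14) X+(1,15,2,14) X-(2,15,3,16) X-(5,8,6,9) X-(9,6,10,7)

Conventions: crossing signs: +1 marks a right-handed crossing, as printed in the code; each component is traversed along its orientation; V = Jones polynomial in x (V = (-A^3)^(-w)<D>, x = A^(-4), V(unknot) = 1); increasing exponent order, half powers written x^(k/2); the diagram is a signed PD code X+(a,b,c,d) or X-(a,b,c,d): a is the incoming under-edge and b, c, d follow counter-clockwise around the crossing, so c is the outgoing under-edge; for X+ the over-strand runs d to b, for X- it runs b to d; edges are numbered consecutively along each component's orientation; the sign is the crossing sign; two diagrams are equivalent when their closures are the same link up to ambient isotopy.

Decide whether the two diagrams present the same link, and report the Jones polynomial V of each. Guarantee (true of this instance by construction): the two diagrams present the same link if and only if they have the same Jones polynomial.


same link: yes
V(D1) = 1  [10 crossings, <D> = A^-6, w = -2]
D2 (bracket A^-12; 8 crossings at w = -4): V = 1
note: all 2 diagrams share one V(x), hence one class


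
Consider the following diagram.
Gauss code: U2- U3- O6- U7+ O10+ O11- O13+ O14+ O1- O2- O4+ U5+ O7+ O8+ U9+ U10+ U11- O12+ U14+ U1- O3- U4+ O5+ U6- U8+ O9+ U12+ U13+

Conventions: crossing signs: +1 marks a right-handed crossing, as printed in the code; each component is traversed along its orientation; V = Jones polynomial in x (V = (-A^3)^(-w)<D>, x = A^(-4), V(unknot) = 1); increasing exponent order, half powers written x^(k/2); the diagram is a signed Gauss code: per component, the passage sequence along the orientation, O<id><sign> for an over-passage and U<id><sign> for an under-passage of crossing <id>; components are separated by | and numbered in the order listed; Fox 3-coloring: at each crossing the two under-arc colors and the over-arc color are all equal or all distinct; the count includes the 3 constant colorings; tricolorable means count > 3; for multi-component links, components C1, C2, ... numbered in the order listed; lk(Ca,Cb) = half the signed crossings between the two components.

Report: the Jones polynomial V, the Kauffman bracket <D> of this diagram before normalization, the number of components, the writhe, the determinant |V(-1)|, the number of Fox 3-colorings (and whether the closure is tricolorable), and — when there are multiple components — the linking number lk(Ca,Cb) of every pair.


V(x) = x - x^2 + 2x^3 - x^4 + x^5 - x^6
bracket: -A^-12 + A^-8 - A^-4 + 2 - A^4 + A^8, w = +4
1 component, writhe +4, over 14 crossings
det 7, colorings 3 of 3^14 — not tricolorable
observation: w = +4 shifts under R1 moves; the (-A^3)^(-4) factor cancels that in V


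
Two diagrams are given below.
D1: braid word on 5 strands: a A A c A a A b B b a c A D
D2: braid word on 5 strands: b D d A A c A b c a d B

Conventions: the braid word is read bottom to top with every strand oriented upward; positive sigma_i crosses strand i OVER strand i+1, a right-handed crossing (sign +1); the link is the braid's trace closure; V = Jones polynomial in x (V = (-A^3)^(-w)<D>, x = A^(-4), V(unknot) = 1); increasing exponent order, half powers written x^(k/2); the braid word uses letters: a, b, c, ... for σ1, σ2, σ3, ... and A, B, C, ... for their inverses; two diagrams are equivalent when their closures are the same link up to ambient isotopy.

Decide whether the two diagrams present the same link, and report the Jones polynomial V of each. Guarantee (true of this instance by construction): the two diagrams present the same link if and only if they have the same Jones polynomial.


equivalent: yes
V(D1) = x^-2 + 2 + x^2  (w 0, c 14, <D> = A^-8 + 2 + A^8)
D2 (bracket A^-2 + 2A^6 + A^14; 12 crossings at w = +2): V = x^-2 + 2 + x^2
why: D2 (12 crossings) and D1 (14) are Markov-related braid presentations


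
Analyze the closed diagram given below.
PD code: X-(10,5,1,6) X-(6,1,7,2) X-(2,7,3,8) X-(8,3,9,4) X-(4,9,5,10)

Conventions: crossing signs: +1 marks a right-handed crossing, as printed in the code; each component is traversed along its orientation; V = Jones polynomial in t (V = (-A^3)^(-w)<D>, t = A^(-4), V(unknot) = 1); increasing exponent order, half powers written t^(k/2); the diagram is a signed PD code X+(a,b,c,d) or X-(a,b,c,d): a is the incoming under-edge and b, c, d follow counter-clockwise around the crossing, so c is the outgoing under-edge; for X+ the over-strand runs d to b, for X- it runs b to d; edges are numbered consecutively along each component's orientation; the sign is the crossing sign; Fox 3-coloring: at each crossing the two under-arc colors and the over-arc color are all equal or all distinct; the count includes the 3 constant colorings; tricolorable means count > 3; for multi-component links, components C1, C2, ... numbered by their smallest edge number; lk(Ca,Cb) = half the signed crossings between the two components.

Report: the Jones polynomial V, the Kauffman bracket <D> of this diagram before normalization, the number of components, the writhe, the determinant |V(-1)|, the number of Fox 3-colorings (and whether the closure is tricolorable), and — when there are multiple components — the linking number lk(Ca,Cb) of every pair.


Jones polynomial: V(t) = -t^-7 + t^-6 - t^-5 + t^-4 + t^-2
<D> = -A^-7 - A + A^5 - A^9 + A^13; writhe -5
components 1, writhe -5 (5 crossings)
3-colorings: 3 of 3^5, det 5 — not tricolorable
note: det 5 = |V(-1)|; not divisible by 3, so not tricolorable


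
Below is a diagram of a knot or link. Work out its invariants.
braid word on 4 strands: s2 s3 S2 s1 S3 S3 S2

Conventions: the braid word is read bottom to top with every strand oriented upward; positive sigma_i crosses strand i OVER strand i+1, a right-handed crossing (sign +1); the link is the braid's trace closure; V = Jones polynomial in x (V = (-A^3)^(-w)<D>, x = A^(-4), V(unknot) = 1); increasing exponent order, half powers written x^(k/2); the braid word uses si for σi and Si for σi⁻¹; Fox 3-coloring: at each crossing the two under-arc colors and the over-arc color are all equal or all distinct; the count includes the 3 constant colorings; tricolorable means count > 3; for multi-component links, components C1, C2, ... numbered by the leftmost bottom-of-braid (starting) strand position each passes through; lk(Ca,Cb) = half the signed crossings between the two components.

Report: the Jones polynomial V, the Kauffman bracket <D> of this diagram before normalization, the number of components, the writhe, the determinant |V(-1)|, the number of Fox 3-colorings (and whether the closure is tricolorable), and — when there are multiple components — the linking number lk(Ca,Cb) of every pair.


V = 1
<D> = -A^-3 (w = -1)
1 component over 7 crossings, w = -1
3 Fox colorings among 3^7, |V(-1)| = 1: not tricolorable
why: w = -1 shifts under R1 moves; the (-A^3)^(1) factor cancels that in V


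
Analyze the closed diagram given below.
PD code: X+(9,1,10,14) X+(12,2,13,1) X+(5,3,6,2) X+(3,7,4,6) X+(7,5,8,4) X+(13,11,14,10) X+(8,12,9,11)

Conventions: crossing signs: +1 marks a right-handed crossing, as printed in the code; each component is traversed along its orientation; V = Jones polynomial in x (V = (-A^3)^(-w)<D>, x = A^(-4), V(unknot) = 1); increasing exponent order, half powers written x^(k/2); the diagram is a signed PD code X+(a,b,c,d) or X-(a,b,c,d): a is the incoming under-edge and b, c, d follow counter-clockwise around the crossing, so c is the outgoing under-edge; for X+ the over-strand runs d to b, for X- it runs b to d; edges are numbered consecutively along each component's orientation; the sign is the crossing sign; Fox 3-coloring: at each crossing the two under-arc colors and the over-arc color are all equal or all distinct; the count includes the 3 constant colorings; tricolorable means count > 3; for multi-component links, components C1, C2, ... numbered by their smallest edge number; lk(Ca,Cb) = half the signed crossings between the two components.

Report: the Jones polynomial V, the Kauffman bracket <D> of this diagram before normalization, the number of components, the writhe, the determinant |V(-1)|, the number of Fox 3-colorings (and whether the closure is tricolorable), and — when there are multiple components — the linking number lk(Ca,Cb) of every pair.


V = x^2 + 2x^4 - 2x^5 + x^6 - 2x^7 + x^8
<D> = -A^-11 + 2A^-7 - A^-3 + 2A - 2A^5 - A^13 (w = +7)
1 component over 7 crossings, w = +7
27 Fox colorings among 3^7, |V(-1)| = 9: tricolorable
why: V spans 6 powers of x: at least 6 crossings in any diagram
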